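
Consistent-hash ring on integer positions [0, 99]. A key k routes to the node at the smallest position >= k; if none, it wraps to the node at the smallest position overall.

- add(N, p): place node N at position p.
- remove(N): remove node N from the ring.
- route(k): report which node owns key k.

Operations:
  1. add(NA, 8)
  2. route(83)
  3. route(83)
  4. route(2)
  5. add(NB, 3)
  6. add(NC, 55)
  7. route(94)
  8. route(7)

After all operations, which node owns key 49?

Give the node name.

Op 1: add NA@8 -> ring=[8:NA]
Op 2: route key 83: none >= 83, wrap to smallest pos 8 -> NA
Op 3: route key 83: none >= 83, wrap to smallest pos 8 -> NA
Op 4: route key 2: smallest pos >= 2 is 8 -> NA
Op 5: add NB@3 -> ring=[3:NB,8:NA]
Op 6: add NC@55 -> ring=[3:NB,8:NA,55:NC]
Op 7: route key 94: none >= 94, wrap to smallest pos 3 -> NB
Op 8: route key 7: smallest pos >= 7 is 8 -> NA
Final route key 49: smallest pos >= 49 is 55 -> NC

Answer: NC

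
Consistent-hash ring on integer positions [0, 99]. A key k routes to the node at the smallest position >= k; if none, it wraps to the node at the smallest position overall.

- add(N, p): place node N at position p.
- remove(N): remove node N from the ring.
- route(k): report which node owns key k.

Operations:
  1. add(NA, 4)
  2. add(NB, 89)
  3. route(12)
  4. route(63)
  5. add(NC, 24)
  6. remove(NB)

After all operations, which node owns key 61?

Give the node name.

Answer: NA

Derivation:
Op 1: add NA@4 -> ring=[4:NA]
Op 2: add NB@89 -> ring=[4:NA,89:NB]
Op 3: route key 12: smallest pos >= 12 is 89 -> NB
Op 4: route key 63: smallest pos >= 63 is 89 -> NB
Op 5: add NC@24 -> ring=[4:NA,24:NC,89:NB]
Op 6: remove NB -> ring=[4:NA,24:NC]
Final route key 61: none >= 61, wrap to smallest pos 4 -> NA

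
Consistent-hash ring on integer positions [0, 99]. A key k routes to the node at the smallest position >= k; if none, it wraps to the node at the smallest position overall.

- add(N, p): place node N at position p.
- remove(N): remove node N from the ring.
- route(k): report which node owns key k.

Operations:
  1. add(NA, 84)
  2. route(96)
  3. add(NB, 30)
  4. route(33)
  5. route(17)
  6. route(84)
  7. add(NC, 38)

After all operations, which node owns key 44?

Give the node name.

Answer: NA

Derivation:
Op 1: add NA@84 -> ring=[84:NA]
Op 2: route key 96: none >= 96, wrap to smallest pos 84 -> NA
Op 3: add NB@30 -> ring=[30:NB,84:NA]
Op 4: route key 33: smallest pos >= 33 is 84 -> NA
Op 5: route key 17: smallest pos >= 17 is 30 -> NB
Op 6: route key 84: smallest pos >= 84 is 84 -> NA
Op 7: add NC@38 -> ring=[30:NB,38:NC,84:NA]
Final route key 44: smallest pos >= 44 is 84 -> NA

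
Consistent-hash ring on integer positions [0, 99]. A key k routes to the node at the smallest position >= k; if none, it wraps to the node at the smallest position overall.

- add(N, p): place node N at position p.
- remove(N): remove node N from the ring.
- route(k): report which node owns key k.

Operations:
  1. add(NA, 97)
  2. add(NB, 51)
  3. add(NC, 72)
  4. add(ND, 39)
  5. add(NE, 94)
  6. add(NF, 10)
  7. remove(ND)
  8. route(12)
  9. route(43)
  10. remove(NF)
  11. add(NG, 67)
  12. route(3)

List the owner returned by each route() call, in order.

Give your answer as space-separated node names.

Answer: NB NB NB

Derivation:
Op 1: add NA@97 -> ring=[97:NA]
Op 2: add NB@51 -> ring=[51:NB,97:NA]
Op 3: add NC@72 -> ring=[51:NB,72:NC,97:NA]
Op 4: add ND@39 -> ring=[39:ND,51:NB,72:NC,97:NA]
Op 5: add NE@94 -> ring=[39:ND,51:NB,72:NC,94:NE,97:NA]
Op 6: add NF@10 -> ring=[10:NF,39:ND,51:NB,72:NC,94:NE,97:NA]
Op 7: remove ND -> ring=[10:NF,51:NB,72:NC,94:NE,97:NA]
Op 8: route key 12: smallest pos >= 12 is 51 -> NB
Op 9: route key 43: smallest pos >= 43 is 51 -> NB
Op 10: remove NF -> ring=[51:NB,72:NC,94:NE,97:NA]
Op 11: add NG@67 -> ring=[51:NB,67:NG,72:NC,94:NE,97:NA]
Op 12: route key 3: smallest pos >= 3 is 51 -> NB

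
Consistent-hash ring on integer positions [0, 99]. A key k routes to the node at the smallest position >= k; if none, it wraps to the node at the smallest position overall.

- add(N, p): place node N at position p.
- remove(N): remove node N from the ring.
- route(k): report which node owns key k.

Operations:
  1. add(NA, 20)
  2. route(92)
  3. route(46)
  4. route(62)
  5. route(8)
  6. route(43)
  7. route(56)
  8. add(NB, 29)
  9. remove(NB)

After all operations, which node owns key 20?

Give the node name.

Answer: NA

Derivation:
Op 1: add NA@20 -> ring=[20:NA]
Op 2: route key 92: none >= 92, wrap to smallest pos 20 -> NA
Op 3: route key 46: none >= 46, wrap to smallest pos 20 -> NA
Op 4: route key 62: none >= 62, wrap to smallest pos 20 -> NA
Op 5: route key 8: smallest pos >= 8 is 20 -> NA
Op 6: route key 43: none >= 43, wrap to smallest pos 20 -> NA
Op 7: route key 56: none >= 56, wrap to smallest pos 20 -> NA
Op 8: add NB@29 -> ring=[20:NA,29:NB]
Op 9: remove NB -> ring=[20:NA]
Final route key 20: smallest pos >= 20 is 20 -> NA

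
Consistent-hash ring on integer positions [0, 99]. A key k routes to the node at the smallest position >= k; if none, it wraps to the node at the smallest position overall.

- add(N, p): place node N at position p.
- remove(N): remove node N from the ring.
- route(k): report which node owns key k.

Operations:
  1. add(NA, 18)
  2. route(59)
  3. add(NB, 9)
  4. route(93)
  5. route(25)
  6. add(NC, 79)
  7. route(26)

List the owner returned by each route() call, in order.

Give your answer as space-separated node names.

Op 1: add NA@18 -> ring=[18:NA]
Op 2: route key 59: none >= 59, wrap to smallest pos 18 -> NA
Op 3: add NB@9 -> ring=[9:NB,18:NA]
Op 4: route key 93: none >= 93, wrap to smallest pos 9 -> NB
Op 5: route key 25: none >= 25, wrap to smallest pos 9 -> NB
Op 6: add NC@79 -> ring=[9:NB,18:NA,79:NC]
Op 7: route key 26: smallest pos >= 26 is 79 -> NC

Answer: NA NB NB NC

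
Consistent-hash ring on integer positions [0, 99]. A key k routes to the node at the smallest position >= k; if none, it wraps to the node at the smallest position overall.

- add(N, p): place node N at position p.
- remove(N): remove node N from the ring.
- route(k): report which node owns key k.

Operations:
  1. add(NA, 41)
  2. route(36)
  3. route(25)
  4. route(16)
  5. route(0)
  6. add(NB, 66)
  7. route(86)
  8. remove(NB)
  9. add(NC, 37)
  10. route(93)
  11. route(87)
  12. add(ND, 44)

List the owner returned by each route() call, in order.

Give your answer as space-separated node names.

Op 1: add NA@41 -> ring=[41:NA]
Op 2: route key 36: smallest pos >= 36 is 41 -> NA
Op 3: route key 25: smallest pos >= 25 is 41 -> NA
Op 4: route key 16: smallest pos >= 16 is 41 -> NA
Op 5: route key 0: smallest pos >= 0 is 41 -> NA
Op 6: add NB@66 -> ring=[41:NA,66:NB]
Op 7: route key 86: none >= 86, wrap to smallest pos 41 -> NA
Op 8: remove NB -> ring=[41:NA]
Op 9: add NC@37 -> ring=[37:NC,41:NA]
Op 10: route key 93: none >= 93, wrap to smallest pos 37 -> NC
Op 11: route key 87: none >= 87, wrap to smallest pos 37 -> NC
Op 12: add ND@44 -> ring=[37:NC,41:NA,44:ND]

Answer: NA NA NA NA NA NC NC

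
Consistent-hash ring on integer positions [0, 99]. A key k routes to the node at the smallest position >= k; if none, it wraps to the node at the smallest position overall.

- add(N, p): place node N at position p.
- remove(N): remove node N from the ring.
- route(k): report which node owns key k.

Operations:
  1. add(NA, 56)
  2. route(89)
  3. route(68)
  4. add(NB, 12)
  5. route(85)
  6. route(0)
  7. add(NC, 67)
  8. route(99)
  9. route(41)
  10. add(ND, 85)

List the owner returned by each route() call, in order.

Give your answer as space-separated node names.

Answer: NA NA NB NB NB NA

Derivation:
Op 1: add NA@56 -> ring=[56:NA]
Op 2: route key 89: none >= 89, wrap to smallest pos 56 -> NA
Op 3: route key 68: none >= 68, wrap to smallest pos 56 -> NA
Op 4: add NB@12 -> ring=[12:NB,56:NA]
Op 5: route key 85: none >= 85, wrap to smallest pos 12 -> NB
Op 6: route key 0: smallest pos >= 0 is 12 -> NB
Op 7: add NC@67 -> ring=[12:NB,56:NA,67:NC]
Op 8: route key 99: none >= 99, wrap to smallest pos 12 -> NB
Op 9: route key 41: smallest pos >= 41 is 56 -> NA
Op 10: add ND@85 -> ring=[12:NB,56:NA,67:NC,85:ND]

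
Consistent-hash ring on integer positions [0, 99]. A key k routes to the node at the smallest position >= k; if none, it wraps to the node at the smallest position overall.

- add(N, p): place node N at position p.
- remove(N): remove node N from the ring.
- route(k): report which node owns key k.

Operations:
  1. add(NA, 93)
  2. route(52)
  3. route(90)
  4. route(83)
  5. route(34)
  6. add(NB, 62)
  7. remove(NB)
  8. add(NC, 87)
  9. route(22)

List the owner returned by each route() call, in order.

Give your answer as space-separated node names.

Answer: NA NA NA NA NC

Derivation:
Op 1: add NA@93 -> ring=[93:NA]
Op 2: route key 52: smallest pos >= 52 is 93 -> NA
Op 3: route key 90: smallest pos >= 90 is 93 -> NA
Op 4: route key 83: smallest pos >= 83 is 93 -> NA
Op 5: route key 34: smallest pos >= 34 is 93 -> NA
Op 6: add NB@62 -> ring=[62:NB,93:NA]
Op 7: remove NB -> ring=[93:NA]
Op 8: add NC@87 -> ring=[87:NC,93:NA]
Op 9: route key 22: smallest pos >= 22 is 87 -> NC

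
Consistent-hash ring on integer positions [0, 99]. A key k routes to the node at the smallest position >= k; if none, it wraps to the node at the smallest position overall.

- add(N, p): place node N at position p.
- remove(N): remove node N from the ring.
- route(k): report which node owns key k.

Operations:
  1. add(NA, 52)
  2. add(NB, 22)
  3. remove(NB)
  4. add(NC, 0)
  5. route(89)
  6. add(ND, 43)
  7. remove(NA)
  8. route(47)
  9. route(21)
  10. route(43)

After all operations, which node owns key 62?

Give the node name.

Answer: NC

Derivation:
Op 1: add NA@52 -> ring=[52:NA]
Op 2: add NB@22 -> ring=[22:NB,52:NA]
Op 3: remove NB -> ring=[52:NA]
Op 4: add NC@0 -> ring=[0:NC,52:NA]
Op 5: route key 89: none >= 89, wrap to smallest pos 0 -> NC
Op 6: add ND@43 -> ring=[0:NC,43:ND,52:NA]
Op 7: remove NA -> ring=[0:NC,43:ND]
Op 8: route key 47: none >= 47, wrap to smallest pos 0 -> NC
Op 9: route key 21: smallest pos >= 21 is 43 -> ND
Op 10: route key 43: smallest pos >= 43 is 43 -> ND
Final route key 62: none >= 62, wrap to smallest pos 0 -> NC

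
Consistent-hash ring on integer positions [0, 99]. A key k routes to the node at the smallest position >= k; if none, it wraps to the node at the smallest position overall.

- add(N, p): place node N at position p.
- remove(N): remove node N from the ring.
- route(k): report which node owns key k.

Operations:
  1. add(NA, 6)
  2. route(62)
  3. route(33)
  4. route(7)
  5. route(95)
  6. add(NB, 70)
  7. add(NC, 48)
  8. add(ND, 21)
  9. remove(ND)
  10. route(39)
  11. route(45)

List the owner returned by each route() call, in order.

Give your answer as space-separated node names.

Answer: NA NA NA NA NC NC

Derivation:
Op 1: add NA@6 -> ring=[6:NA]
Op 2: route key 62: none >= 62, wrap to smallest pos 6 -> NA
Op 3: route key 33: none >= 33, wrap to smallest pos 6 -> NA
Op 4: route key 7: none >= 7, wrap to smallest pos 6 -> NA
Op 5: route key 95: none >= 95, wrap to smallest pos 6 -> NA
Op 6: add NB@70 -> ring=[6:NA,70:NB]
Op 7: add NC@48 -> ring=[6:NA,48:NC,70:NB]
Op 8: add ND@21 -> ring=[6:NA,21:ND,48:NC,70:NB]
Op 9: remove ND -> ring=[6:NA,48:NC,70:NB]
Op 10: route key 39: smallest pos >= 39 is 48 -> NC
Op 11: route key 45: smallest pos >= 45 is 48 -> NC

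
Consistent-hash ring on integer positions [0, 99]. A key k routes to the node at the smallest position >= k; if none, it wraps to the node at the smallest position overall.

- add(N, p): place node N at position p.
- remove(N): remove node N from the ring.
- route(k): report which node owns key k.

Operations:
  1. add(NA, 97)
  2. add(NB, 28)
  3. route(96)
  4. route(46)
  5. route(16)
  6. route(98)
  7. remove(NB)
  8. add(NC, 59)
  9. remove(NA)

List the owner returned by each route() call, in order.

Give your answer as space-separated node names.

Op 1: add NA@97 -> ring=[97:NA]
Op 2: add NB@28 -> ring=[28:NB,97:NA]
Op 3: route key 96: smallest pos >= 96 is 97 -> NA
Op 4: route key 46: smallest pos >= 46 is 97 -> NA
Op 5: route key 16: smallest pos >= 16 is 28 -> NB
Op 6: route key 98: none >= 98, wrap to smallest pos 28 -> NB
Op 7: remove NB -> ring=[97:NA]
Op 8: add NC@59 -> ring=[59:NC,97:NA]
Op 9: remove NA -> ring=[59:NC]

Answer: NA NA NB NB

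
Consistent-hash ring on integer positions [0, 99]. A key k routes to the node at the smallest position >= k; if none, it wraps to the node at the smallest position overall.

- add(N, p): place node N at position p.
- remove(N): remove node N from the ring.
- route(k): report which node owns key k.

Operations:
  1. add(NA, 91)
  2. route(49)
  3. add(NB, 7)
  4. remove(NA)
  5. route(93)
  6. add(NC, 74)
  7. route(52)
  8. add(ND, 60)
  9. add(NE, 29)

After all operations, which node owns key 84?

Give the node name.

Answer: NB

Derivation:
Op 1: add NA@91 -> ring=[91:NA]
Op 2: route key 49: smallest pos >= 49 is 91 -> NA
Op 3: add NB@7 -> ring=[7:NB,91:NA]
Op 4: remove NA -> ring=[7:NB]
Op 5: route key 93: none >= 93, wrap to smallest pos 7 -> NB
Op 6: add NC@74 -> ring=[7:NB,74:NC]
Op 7: route key 52: smallest pos >= 52 is 74 -> NC
Op 8: add ND@60 -> ring=[7:NB,60:ND,74:NC]
Op 9: add NE@29 -> ring=[7:NB,29:NE,60:ND,74:NC]
Final route key 84: none >= 84, wrap to smallest pos 7 -> NB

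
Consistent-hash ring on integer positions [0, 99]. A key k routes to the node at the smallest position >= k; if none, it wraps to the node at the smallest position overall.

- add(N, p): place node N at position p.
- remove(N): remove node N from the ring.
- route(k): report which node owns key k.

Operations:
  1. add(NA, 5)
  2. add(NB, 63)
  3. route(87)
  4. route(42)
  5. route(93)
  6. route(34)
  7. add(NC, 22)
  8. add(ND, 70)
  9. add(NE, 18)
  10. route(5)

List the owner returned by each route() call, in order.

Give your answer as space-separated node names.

Answer: NA NB NA NB NA

Derivation:
Op 1: add NA@5 -> ring=[5:NA]
Op 2: add NB@63 -> ring=[5:NA,63:NB]
Op 3: route key 87: none >= 87, wrap to smallest pos 5 -> NA
Op 4: route key 42: smallest pos >= 42 is 63 -> NB
Op 5: route key 93: none >= 93, wrap to smallest pos 5 -> NA
Op 6: route key 34: smallest pos >= 34 is 63 -> NB
Op 7: add NC@22 -> ring=[5:NA,22:NC,63:NB]
Op 8: add ND@70 -> ring=[5:NA,22:NC,63:NB,70:ND]
Op 9: add NE@18 -> ring=[5:NA,18:NE,22:NC,63:NB,70:ND]
Op 10: route key 5: smallest pos >= 5 is 5 -> NA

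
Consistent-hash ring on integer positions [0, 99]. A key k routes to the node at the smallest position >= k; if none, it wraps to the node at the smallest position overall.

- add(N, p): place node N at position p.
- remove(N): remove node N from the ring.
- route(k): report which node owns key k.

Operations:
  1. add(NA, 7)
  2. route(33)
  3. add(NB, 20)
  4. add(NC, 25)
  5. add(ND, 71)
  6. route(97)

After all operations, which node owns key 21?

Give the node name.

Answer: NC

Derivation:
Op 1: add NA@7 -> ring=[7:NA]
Op 2: route key 33: none >= 33, wrap to smallest pos 7 -> NA
Op 3: add NB@20 -> ring=[7:NA,20:NB]
Op 4: add NC@25 -> ring=[7:NA,20:NB,25:NC]
Op 5: add ND@71 -> ring=[7:NA,20:NB,25:NC,71:ND]
Op 6: route key 97: none >= 97, wrap to smallest pos 7 -> NA
Final route key 21: smallest pos >= 21 is 25 -> NC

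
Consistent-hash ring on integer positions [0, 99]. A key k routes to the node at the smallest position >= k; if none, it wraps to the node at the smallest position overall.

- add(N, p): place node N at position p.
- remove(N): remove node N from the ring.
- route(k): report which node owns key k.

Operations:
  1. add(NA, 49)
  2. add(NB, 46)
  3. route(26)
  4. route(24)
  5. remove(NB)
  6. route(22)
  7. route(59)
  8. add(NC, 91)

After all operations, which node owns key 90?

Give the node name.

Answer: NC

Derivation:
Op 1: add NA@49 -> ring=[49:NA]
Op 2: add NB@46 -> ring=[46:NB,49:NA]
Op 3: route key 26: smallest pos >= 26 is 46 -> NB
Op 4: route key 24: smallest pos >= 24 is 46 -> NB
Op 5: remove NB -> ring=[49:NA]
Op 6: route key 22: smallest pos >= 22 is 49 -> NA
Op 7: route key 59: none >= 59, wrap to smallest pos 49 -> NA
Op 8: add NC@91 -> ring=[49:NA,91:NC]
Final route key 90: smallest pos >= 90 is 91 -> NC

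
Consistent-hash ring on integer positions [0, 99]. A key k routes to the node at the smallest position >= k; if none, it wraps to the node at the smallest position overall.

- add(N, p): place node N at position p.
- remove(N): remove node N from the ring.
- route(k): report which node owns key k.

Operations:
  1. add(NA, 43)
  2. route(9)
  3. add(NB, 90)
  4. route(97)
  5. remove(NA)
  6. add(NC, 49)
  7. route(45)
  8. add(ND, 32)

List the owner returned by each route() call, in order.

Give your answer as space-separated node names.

Answer: NA NA NC

Derivation:
Op 1: add NA@43 -> ring=[43:NA]
Op 2: route key 9: smallest pos >= 9 is 43 -> NA
Op 3: add NB@90 -> ring=[43:NA,90:NB]
Op 4: route key 97: none >= 97, wrap to smallest pos 43 -> NA
Op 5: remove NA -> ring=[90:NB]
Op 6: add NC@49 -> ring=[49:NC,90:NB]
Op 7: route key 45: smallest pos >= 45 is 49 -> NC
Op 8: add ND@32 -> ring=[32:ND,49:NC,90:NB]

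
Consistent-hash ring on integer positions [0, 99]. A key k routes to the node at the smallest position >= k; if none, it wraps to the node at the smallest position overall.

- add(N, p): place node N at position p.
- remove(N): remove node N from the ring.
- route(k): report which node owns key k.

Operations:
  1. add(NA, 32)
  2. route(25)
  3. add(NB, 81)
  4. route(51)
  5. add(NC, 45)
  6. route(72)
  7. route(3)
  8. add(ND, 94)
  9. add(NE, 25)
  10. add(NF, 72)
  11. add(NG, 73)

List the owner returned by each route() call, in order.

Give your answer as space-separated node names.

Answer: NA NB NB NA

Derivation:
Op 1: add NA@32 -> ring=[32:NA]
Op 2: route key 25: smallest pos >= 25 is 32 -> NA
Op 3: add NB@81 -> ring=[32:NA,81:NB]
Op 4: route key 51: smallest pos >= 51 is 81 -> NB
Op 5: add NC@45 -> ring=[32:NA,45:NC,81:NB]
Op 6: route key 72: smallest pos >= 72 is 81 -> NB
Op 7: route key 3: smallest pos >= 3 is 32 -> NA
Op 8: add ND@94 -> ring=[32:NA,45:NC,81:NB,94:ND]
Op 9: add NE@25 -> ring=[25:NE,32:NA,45:NC,81:NB,94:ND]
Op 10: add NF@72 -> ring=[25:NE,32:NA,45:NC,72:NF,81:NB,94:ND]
Op 11: add NG@73 -> ring=[25:NE,32:NA,45:NC,72:NF,73:NG,81:NB,94:ND]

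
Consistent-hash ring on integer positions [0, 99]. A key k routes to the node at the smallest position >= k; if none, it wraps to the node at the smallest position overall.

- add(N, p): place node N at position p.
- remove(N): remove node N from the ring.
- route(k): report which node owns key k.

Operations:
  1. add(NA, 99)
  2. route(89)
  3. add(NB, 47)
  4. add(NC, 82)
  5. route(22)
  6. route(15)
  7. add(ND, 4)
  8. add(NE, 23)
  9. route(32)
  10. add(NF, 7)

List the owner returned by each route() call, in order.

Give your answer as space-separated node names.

Op 1: add NA@99 -> ring=[99:NA]
Op 2: route key 89: smallest pos >= 89 is 99 -> NA
Op 3: add NB@47 -> ring=[47:NB,99:NA]
Op 4: add NC@82 -> ring=[47:NB,82:NC,99:NA]
Op 5: route key 22: smallest pos >= 22 is 47 -> NB
Op 6: route key 15: smallest pos >= 15 is 47 -> NB
Op 7: add ND@4 -> ring=[4:ND,47:NB,82:NC,99:NA]
Op 8: add NE@23 -> ring=[4:ND,23:NE,47:NB,82:NC,99:NA]
Op 9: route key 32: smallest pos >= 32 is 47 -> NB
Op 10: add NF@7 -> ring=[4:ND,7:NF,23:NE,47:NB,82:NC,99:NA]

Answer: NA NB NB NB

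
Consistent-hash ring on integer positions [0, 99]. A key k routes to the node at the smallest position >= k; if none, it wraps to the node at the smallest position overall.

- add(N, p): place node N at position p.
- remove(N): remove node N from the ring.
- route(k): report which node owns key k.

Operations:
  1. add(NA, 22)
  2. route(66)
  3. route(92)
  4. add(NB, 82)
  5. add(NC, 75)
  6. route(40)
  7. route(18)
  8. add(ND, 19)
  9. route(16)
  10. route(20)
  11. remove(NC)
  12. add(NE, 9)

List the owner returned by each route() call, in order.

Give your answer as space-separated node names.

Answer: NA NA NC NA ND NA

Derivation:
Op 1: add NA@22 -> ring=[22:NA]
Op 2: route key 66: none >= 66, wrap to smallest pos 22 -> NA
Op 3: route key 92: none >= 92, wrap to smallest pos 22 -> NA
Op 4: add NB@82 -> ring=[22:NA,82:NB]
Op 5: add NC@75 -> ring=[22:NA,75:NC,82:NB]
Op 6: route key 40: smallest pos >= 40 is 75 -> NC
Op 7: route key 18: smallest pos >= 18 is 22 -> NA
Op 8: add ND@19 -> ring=[19:ND,22:NA,75:NC,82:NB]
Op 9: route key 16: smallest pos >= 16 is 19 -> ND
Op 10: route key 20: smallest pos >= 20 is 22 -> NA
Op 11: remove NC -> ring=[19:ND,22:NA,82:NB]
Op 12: add NE@9 -> ring=[9:NE,19:ND,22:NA,82:NB]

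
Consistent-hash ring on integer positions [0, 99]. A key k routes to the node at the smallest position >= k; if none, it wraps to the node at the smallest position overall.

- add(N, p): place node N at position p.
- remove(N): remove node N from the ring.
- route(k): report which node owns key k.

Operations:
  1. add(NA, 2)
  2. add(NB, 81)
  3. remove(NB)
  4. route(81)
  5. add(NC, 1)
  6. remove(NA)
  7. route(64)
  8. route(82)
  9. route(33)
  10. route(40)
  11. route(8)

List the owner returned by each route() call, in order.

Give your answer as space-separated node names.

Op 1: add NA@2 -> ring=[2:NA]
Op 2: add NB@81 -> ring=[2:NA,81:NB]
Op 3: remove NB -> ring=[2:NA]
Op 4: route key 81: none >= 81, wrap to smallest pos 2 -> NA
Op 5: add NC@1 -> ring=[1:NC,2:NA]
Op 6: remove NA -> ring=[1:NC]
Op 7: route key 64: none >= 64, wrap to smallest pos 1 -> NC
Op 8: route key 82: none >= 82, wrap to smallest pos 1 -> NC
Op 9: route key 33: none >= 33, wrap to smallest pos 1 -> NC
Op 10: route key 40: none >= 40, wrap to smallest pos 1 -> NC
Op 11: route key 8: none >= 8, wrap to smallest pos 1 -> NC

Answer: NA NC NC NC NC NC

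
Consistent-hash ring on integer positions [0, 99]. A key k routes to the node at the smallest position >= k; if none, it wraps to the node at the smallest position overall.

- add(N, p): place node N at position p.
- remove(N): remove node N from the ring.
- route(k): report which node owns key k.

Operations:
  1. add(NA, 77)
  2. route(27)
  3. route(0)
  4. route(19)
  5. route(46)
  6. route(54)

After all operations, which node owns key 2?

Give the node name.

Op 1: add NA@77 -> ring=[77:NA]
Op 2: route key 27: smallest pos >= 27 is 77 -> NA
Op 3: route key 0: smallest pos >= 0 is 77 -> NA
Op 4: route key 19: smallest pos >= 19 is 77 -> NA
Op 5: route key 46: smallest pos >= 46 is 77 -> NA
Op 6: route key 54: smallest pos >= 54 is 77 -> NA
Final route key 2: smallest pos >= 2 is 77 -> NA

Answer: NA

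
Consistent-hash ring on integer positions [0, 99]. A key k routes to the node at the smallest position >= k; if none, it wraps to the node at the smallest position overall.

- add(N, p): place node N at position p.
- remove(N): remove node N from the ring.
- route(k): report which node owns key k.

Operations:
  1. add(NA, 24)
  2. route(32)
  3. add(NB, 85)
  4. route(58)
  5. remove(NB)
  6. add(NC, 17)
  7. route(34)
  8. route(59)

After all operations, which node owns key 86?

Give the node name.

Answer: NC

Derivation:
Op 1: add NA@24 -> ring=[24:NA]
Op 2: route key 32: none >= 32, wrap to smallest pos 24 -> NA
Op 3: add NB@85 -> ring=[24:NA,85:NB]
Op 4: route key 58: smallest pos >= 58 is 85 -> NB
Op 5: remove NB -> ring=[24:NA]
Op 6: add NC@17 -> ring=[17:NC,24:NA]
Op 7: route key 34: none >= 34, wrap to smallest pos 17 -> NC
Op 8: route key 59: none >= 59, wrap to smallest pos 17 -> NC
Final route key 86: none >= 86, wrap to smallest pos 17 -> NC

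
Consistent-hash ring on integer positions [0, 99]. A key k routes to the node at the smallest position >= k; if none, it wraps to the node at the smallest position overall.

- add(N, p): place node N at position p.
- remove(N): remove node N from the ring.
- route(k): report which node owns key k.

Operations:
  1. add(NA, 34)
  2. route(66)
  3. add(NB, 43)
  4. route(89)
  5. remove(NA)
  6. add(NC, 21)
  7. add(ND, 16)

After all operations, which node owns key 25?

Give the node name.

Answer: NB

Derivation:
Op 1: add NA@34 -> ring=[34:NA]
Op 2: route key 66: none >= 66, wrap to smallest pos 34 -> NA
Op 3: add NB@43 -> ring=[34:NA,43:NB]
Op 4: route key 89: none >= 89, wrap to smallest pos 34 -> NA
Op 5: remove NA -> ring=[43:NB]
Op 6: add NC@21 -> ring=[21:NC,43:NB]
Op 7: add ND@16 -> ring=[16:ND,21:NC,43:NB]
Final route key 25: smallest pos >= 25 is 43 -> NB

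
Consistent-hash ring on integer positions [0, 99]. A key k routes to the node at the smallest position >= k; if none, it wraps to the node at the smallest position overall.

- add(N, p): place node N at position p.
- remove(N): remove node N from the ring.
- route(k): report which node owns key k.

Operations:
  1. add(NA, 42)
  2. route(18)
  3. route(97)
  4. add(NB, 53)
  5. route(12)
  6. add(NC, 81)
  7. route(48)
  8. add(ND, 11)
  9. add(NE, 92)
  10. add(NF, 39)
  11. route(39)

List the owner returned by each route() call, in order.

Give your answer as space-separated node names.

Op 1: add NA@42 -> ring=[42:NA]
Op 2: route key 18: smallest pos >= 18 is 42 -> NA
Op 3: route key 97: none >= 97, wrap to smallest pos 42 -> NA
Op 4: add NB@53 -> ring=[42:NA,53:NB]
Op 5: route key 12: smallest pos >= 12 is 42 -> NA
Op 6: add NC@81 -> ring=[42:NA,53:NB,81:NC]
Op 7: route key 48: smallest pos >= 48 is 53 -> NB
Op 8: add ND@11 -> ring=[11:ND,42:NA,53:NB,81:NC]
Op 9: add NE@92 -> ring=[11:ND,42:NA,53:NB,81:NC,92:NE]
Op 10: add NF@39 -> ring=[11:ND,39:NF,42:NA,53:NB,81:NC,92:NE]
Op 11: route key 39: smallest pos >= 39 is 39 -> NF

Answer: NA NA NA NB NF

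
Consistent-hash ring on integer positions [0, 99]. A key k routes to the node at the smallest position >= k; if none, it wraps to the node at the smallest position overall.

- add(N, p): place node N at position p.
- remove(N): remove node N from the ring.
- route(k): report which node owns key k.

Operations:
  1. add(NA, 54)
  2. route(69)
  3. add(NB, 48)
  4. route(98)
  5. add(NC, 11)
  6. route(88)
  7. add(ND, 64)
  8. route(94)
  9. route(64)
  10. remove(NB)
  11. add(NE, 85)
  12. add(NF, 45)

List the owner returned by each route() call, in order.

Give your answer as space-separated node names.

Op 1: add NA@54 -> ring=[54:NA]
Op 2: route key 69: none >= 69, wrap to smallest pos 54 -> NA
Op 3: add NB@48 -> ring=[48:NB,54:NA]
Op 4: route key 98: none >= 98, wrap to smallest pos 48 -> NB
Op 5: add NC@11 -> ring=[11:NC,48:NB,54:NA]
Op 6: route key 88: none >= 88, wrap to smallest pos 11 -> NC
Op 7: add ND@64 -> ring=[11:NC,48:NB,54:NA,64:ND]
Op 8: route key 94: none >= 94, wrap to smallest pos 11 -> NC
Op 9: route key 64: smallest pos >= 64 is 64 -> ND
Op 10: remove NB -> ring=[11:NC,54:NA,64:ND]
Op 11: add NE@85 -> ring=[11:NC,54:NA,64:ND,85:NE]
Op 12: add NF@45 -> ring=[11:NC,45:NF,54:NA,64:ND,85:NE]

Answer: NA NB NC NC ND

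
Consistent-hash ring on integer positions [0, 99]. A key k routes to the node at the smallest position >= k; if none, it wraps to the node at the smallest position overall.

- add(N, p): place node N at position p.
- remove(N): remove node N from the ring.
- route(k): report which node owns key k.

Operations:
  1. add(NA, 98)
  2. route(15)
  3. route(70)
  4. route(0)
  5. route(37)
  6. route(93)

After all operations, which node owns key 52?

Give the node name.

Op 1: add NA@98 -> ring=[98:NA]
Op 2: route key 15: smallest pos >= 15 is 98 -> NA
Op 3: route key 70: smallest pos >= 70 is 98 -> NA
Op 4: route key 0: smallest pos >= 0 is 98 -> NA
Op 5: route key 37: smallest pos >= 37 is 98 -> NA
Op 6: route key 93: smallest pos >= 93 is 98 -> NA
Final route key 52: smallest pos >= 52 is 98 -> NA

Answer: NA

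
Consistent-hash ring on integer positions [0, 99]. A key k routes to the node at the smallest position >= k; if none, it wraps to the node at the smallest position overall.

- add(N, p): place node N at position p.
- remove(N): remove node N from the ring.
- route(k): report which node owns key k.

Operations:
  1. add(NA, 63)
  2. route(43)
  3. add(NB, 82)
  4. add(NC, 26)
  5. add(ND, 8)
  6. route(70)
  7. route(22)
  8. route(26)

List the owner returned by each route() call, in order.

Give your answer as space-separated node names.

Answer: NA NB NC NC

Derivation:
Op 1: add NA@63 -> ring=[63:NA]
Op 2: route key 43: smallest pos >= 43 is 63 -> NA
Op 3: add NB@82 -> ring=[63:NA,82:NB]
Op 4: add NC@26 -> ring=[26:NC,63:NA,82:NB]
Op 5: add ND@8 -> ring=[8:ND,26:NC,63:NA,82:NB]
Op 6: route key 70: smallest pos >= 70 is 82 -> NB
Op 7: route key 22: smallest pos >= 22 is 26 -> NC
Op 8: route key 26: smallest pos >= 26 is 26 -> NC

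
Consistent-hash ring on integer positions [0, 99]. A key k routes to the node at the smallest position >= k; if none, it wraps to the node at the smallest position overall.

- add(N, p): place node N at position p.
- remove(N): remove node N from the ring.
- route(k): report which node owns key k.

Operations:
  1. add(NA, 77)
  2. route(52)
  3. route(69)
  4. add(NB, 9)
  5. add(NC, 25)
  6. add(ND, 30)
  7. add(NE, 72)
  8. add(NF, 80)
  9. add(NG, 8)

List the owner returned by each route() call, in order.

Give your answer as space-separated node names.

Op 1: add NA@77 -> ring=[77:NA]
Op 2: route key 52: smallest pos >= 52 is 77 -> NA
Op 3: route key 69: smallest pos >= 69 is 77 -> NA
Op 4: add NB@9 -> ring=[9:NB,77:NA]
Op 5: add NC@25 -> ring=[9:NB,25:NC,77:NA]
Op 6: add ND@30 -> ring=[9:NB,25:NC,30:ND,77:NA]
Op 7: add NE@72 -> ring=[9:NB,25:NC,30:ND,72:NE,77:NA]
Op 8: add NF@80 -> ring=[9:NB,25:NC,30:ND,72:NE,77:NA,80:NF]
Op 9: add NG@8 -> ring=[8:NG,9:NB,25:NC,30:ND,72:NE,77:NA,80:NF]

Answer: NA NA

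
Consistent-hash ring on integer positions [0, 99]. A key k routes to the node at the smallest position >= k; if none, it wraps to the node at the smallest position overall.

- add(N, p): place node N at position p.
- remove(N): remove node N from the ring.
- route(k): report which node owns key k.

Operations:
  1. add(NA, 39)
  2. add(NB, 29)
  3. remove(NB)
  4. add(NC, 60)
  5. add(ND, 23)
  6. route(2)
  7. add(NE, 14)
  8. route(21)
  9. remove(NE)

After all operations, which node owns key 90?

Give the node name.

Answer: ND

Derivation:
Op 1: add NA@39 -> ring=[39:NA]
Op 2: add NB@29 -> ring=[29:NB,39:NA]
Op 3: remove NB -> ring=[39:NA]
Op 4: add NC@60 -> ring=[39:NA,60:NC]
Op 5: add ND@23 -> ring=[23:ND,39:NA,60:NC]
Op 6: route key 2: smallest pos >= 2 is 23 -> ND
Op 7: add NE@14 -> ring=[14:NE,23:ND,39:NA,60:NC]
Op 8: route key 21: smallest pos >= 21 is 23 -> ND
Op 9: remove NE -> ring=[23:ND,39:NA,60:NC]
Final route key 90: none >= 90, wrap to smallest pos 23 -> ND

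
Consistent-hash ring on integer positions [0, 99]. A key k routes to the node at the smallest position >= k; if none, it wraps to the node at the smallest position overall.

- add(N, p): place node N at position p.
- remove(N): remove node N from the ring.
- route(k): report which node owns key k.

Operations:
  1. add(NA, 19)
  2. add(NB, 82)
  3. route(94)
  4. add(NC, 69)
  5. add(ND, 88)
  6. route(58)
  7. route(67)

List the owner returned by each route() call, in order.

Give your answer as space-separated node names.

Op 1: add NA@19 -> ring=[19:NA]
Op 2: add NB@82 -> ring=[19:NA,82:NB]
Op 3: route key 94: none >= 94, wrap to smallest pos 19 -> NA
Op 4: add NC@69 -> ring=[19:NA,69:NC,82:NB]
Op 5: add ND@88 -> ring=[19:NA,69:NC,82:NB,88:ND]
Op 6: route key 58: smallest pos >= 58 is 69 -> NC
Op 7: route key 67: smallest pos >= 67 is 69 -> NC

Answer: NA NC NC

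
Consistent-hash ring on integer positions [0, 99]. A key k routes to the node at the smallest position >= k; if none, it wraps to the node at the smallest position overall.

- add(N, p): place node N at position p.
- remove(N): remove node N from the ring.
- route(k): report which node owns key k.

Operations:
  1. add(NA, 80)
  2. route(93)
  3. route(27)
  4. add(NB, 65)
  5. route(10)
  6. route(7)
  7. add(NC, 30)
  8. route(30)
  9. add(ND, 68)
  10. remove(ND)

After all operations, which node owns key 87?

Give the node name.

Answer: NC

Derivation:
Op 1: add NA@80 -> ring=[80:NA]
Op 2: route key 93: none >= 93, wrap to smallest pos 80 -> NA
Op 3: route key 27: smallest pos >= 27 is 80 -> NA
Op 4: add NB@65 -> ring=[65:NB,80:NA]
Op 5: route key 10: smallest pos >= 10 is 65 -> NB
Op 6: route key 7: smallest pos >= 7 is 65 -> NB
Op 7: add NC@30 -> ring=[30:NC,65:NB,80:NA]
Op 8: route key 30: smallest pos >= 30 is 30 -> NC
Op 9: add ND@68 -> ring=[30:NC,65:NB,68:ND,80:NA]
Op 10: remove ND -> ring=[30:NC,65:NB,80:NA]
Final route key 87: none >= 87, wrap to smallest pos 30 -> NC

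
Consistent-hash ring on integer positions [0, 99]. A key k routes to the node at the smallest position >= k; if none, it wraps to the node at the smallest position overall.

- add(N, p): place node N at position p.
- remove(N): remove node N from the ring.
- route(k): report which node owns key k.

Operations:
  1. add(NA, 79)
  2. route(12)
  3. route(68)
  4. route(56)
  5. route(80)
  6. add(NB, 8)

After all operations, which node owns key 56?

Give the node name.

Op 1: add NA@79 -> ring=[79:NA]
Op 2: route key 12: smallest pos >= 12 is 79 -> NA
Op 3: route key 68: smallest pos >= 68 is 79 -> NA
Op 4: route key 56: smallest pos >= 56 is 79 -> NA
Op 5: route key 80: none >= 80, wrap to smallest pos 79 -> NA
Op 6: add NB@8 -> ring=[8:NB,79:NA]
Final route key 56: smallest pos >= 56 is 79 -> NA

Answer: NA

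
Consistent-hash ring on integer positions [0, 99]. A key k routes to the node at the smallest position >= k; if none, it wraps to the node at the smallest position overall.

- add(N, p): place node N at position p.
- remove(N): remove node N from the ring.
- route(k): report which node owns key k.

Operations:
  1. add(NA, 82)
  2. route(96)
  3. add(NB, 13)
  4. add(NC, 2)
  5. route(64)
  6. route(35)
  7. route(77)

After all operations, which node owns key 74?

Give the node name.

Op 1: add NA@82 -> ring=[82:NA]
Op 2: route key 96: none >= 96, wrap to smallest pos 82 -> NA
Op 3: add NB@13 -> ring=[13:NB,82:NA]
Op 4: add NC@2 -> ring=[2:NC,13:NB,82:NA]
Op 5: route key 64: smallest pos >= 64 is 82 -> NA
Op 6: route key 35: smallest pos >= 35 is 82 -> NA
Op 7: route key 77: smallest pos >= 77 is 82 -> NA
Final route key 74: smallest pos >= 74 is 82 -> NA

Answer: NA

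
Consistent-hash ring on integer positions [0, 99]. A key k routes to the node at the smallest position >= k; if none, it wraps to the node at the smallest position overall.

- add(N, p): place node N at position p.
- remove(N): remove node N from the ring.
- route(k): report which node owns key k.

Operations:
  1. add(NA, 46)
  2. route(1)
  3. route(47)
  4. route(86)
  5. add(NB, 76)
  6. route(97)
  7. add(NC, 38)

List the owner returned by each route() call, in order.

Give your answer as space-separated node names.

Answer: NA NA NA NA

Derivation:
Op 1: add NA@46 -> ring=[46:NA]
Op 2: route key 1: smallest pos >= 1 is 46 -> NA
Op 3: route key 47: none >= 47, wrap to smallest pos 46 -> NA
Op 4: route key 86: none >= 86, wrap to smallest pos 46 -> NA
Op 5: add NB@76 -> ring=[46:NA,76:NB]
Op 6: route key 97: none >= 97, wrap to smallest pos 46 -> NA
Op 7: add NC@38 -> ring=[38:NC,46:NA,76:NB]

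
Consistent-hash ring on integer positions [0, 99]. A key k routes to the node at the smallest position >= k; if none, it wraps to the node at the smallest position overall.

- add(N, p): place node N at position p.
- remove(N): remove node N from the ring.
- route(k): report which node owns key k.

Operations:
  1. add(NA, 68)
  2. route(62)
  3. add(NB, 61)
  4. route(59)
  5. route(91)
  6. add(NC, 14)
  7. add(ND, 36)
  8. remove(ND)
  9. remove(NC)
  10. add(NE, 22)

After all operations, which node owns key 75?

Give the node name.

Answer: NE

Derivation:
Op 1: add NA@68 -> ring=[68:NA]
Op 2: route key 62: smallest pos >= 62 is 68 -> NA
Op 3: add NB@61 -> ring=[61:NB,68:NA]
Op 4: route key 59: smallest pos >= 59 is 61 -> NB
Op 5: route key 91: none >= 91, wrap to smallest pos 61 -> NB
Op 6: add NC@14 -> ring=[14:NC,61:NB,68:NA]
Op 7: add ND@36 -> ring=[14:NC,36:ND,61:NB,68:NA]
Op 8: remove ND -> ring=[14:NC,61:NB,68:NA]
Op 9: remove NC -> ring=[61:NB,68:NA]
Op 10: add NE@22 -> ring=[22:NE,61:NB,68:NA]
Final route key 75: none >= 75, wrap to smallest pos 22 -> NE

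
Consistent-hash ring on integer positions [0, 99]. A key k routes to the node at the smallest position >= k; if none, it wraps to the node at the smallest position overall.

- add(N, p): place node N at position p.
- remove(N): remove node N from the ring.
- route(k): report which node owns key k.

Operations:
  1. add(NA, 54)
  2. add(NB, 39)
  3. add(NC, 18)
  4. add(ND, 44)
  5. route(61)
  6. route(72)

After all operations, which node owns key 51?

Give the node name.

Op 1: add NA@54 -> ring=[54:NA]
Op 2: add NB@39 -> ring=[39:NB,54:NA]
Op 3: add NC@18 -> ring=[18:NC,39:NB,54:NA]
Op 4: add ND@44 -> ring=[18:NC,39:NB,44:ND,54:NA]
Op 5: route key 61: none >= 61, wrap to smallest pos 18 -> NC
Op 6: route key 72: none >= 72, wrap to smallest pos 18 -> NC
Final route key 51: smallest pos >= 51 is 54 -> NA

Answer: NA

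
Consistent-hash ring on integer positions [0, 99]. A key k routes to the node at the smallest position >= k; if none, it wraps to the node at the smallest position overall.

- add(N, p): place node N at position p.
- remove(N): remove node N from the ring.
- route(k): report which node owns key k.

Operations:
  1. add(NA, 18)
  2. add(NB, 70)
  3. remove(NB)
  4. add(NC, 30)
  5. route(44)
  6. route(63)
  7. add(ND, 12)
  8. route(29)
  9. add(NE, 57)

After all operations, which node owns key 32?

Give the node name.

Answer: NE

Derivation:
Op 1: add NA@18 -> ring=[18:NA]
Op 2: add NB@70 -> ring=[18:NA,70:NB]
Op 3: remove NB -> ring=[18:NA]
Op 4: add NC@30 -> ring=[18:NA,30:NC]
Op 5: route key 44: none >= 44, wrap to smallest pos 18 -> NA
Op 6: route key 63: none >= 63, wrap to smallest pos 18 -> NA
Op 7: add ND@12 -> ring=[12:ND,18:NA,30:NC]
Op 8: route key 29: smallest pos >= 29 is 30 -> NC
Op 9: add NE@57 -> ring=[12:ND,18:NA,30:NC,57:NE]
Final route key 32: smallest pos >= 32 is 57 -> NE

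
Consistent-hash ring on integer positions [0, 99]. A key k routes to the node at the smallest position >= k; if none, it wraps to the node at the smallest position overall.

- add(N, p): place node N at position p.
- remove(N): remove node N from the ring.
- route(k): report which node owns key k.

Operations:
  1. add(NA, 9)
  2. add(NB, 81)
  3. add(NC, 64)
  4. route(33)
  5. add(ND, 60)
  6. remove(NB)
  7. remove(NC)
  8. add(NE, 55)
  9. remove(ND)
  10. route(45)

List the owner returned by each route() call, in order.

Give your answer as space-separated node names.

Answer: NC NE

Derivation:
Op 1: add NA@9 -> ring=[9:NA]
Op 2: add NB@81 -> ring=[9:NA,81:NB]
Op 3: add NC@64 -> ring=[9:NA,64:NC,81:NB]
Op 4: route key 33: smallest pos >= 33 is 64 -> NC
Op 5: add ND@60 -> ring=[9:NA,60:ND,64:NC,81:NB]
Op 6: remove NB -> ring=[9:NA,60:ND,64:NC]
Op 7: remove NC -> ring=[9:NA,60:ND]
Op 8: add NE@55 -> ring=[9:NA,55:NE,60:ND]
Op 9: remove ND -> ring=[9:NA,55:NE]
Op 10: route key 45: smallest pos >= 45 is 55 -> NE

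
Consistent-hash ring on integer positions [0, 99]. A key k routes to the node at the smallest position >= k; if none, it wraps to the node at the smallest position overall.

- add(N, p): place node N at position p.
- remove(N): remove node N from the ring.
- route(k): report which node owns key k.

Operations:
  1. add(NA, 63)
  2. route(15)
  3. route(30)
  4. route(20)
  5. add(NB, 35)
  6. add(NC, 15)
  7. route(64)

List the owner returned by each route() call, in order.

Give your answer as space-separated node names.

Answer: NA NA NA NC

Derivation:
Op 1: add NA@63 -> ring=[63:NA]
Op 2: route key 15: smallest pos >= 15 is 63 -> NA
Op 3: route key 30: smallest pos >= 30 is 63 -> NA
Op 4: route key 20: smallest pos >= 20 is 63 -> NA
Op 5: add NB@35 -> ring=[35:NB,63:NA]
Op 6: add NC@15 -> ring=[15:NC,35:NB,63:NA]
Op 7: route key 64: none >= 64, wrap to smallest pos 15 -> NC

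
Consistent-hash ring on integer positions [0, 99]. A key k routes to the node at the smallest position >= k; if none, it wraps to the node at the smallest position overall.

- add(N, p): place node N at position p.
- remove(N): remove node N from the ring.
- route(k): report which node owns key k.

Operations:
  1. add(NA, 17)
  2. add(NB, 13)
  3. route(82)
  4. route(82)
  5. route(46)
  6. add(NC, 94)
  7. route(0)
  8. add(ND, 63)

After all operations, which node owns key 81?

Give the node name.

Op 1: add NA@17 -> ring=[17:NA]
Op 2: add NB@13 -> ring=[13:NB,17:NA]
Op 3: route key 82: none >= 82, wrap to smallest pos 13 -> NB
Op 4: route key 82: none >= 82, wrap to smallest pos 13 -> NB
Op 5: route key 46: none >= 46, wrap to smallest pos 13 -> NB
Op 6: add NC@94 -> ring=[13:NB,17:NA,94:NC]
Op 7: route key 0: smallest pos >= 0 is 13 -> NB
Op 8: add ND@63 -> ring=[13:NB,17:NA,63:ND,94:NC]
Final route key 81: smallest pos >= 81 is 94 -> NC

Answer: NC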